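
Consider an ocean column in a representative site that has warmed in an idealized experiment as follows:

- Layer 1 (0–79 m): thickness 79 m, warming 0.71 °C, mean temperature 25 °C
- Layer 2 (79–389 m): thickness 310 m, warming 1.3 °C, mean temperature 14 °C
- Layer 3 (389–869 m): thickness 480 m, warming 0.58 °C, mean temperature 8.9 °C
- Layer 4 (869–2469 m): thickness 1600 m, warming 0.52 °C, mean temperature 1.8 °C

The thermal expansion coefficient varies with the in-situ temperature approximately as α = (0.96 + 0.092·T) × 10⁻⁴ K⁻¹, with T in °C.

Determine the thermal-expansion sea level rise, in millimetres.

252 mm of thermosteric rise

Layer 1: α = (0.96 + 0.092×25)×10⁻⁴ = 3.26×10⁻⁴ K⁻¹
Layer 2: α = (0.96 + 0.092×14)×10⁻⁴ = 2.248×10⁻⁴ K⁻¹
Layer 3: α = (0.96 + 0.092×8.9)×10⁻⁴ = 1.7788×10⁻⁴ K⁻¹
Layer 4: α = (0.96 + 0.092×1.8)×10⁻⁴ = 1.1256×10⁻⁴ K⁻¹
0–79 m: 3.26×10⁻⁴ × 0.71 × 79 = 0.01828534 m
1.3 × 310 × 2.248×10⁻⁴ = 0.0905944 m
Layer 3: 1.7788×10⁻⁴ × 0.58 × 480 = 0.049521792 m
869–2469 m: 1600 × 1.1256×10⁻⁴ × 0.52 = 0.09364992 m
Δh = 0.01828534 + 0.0905944 + 0.049521792 + 0.09364992 = 0.252051452 m ≈ 252 mm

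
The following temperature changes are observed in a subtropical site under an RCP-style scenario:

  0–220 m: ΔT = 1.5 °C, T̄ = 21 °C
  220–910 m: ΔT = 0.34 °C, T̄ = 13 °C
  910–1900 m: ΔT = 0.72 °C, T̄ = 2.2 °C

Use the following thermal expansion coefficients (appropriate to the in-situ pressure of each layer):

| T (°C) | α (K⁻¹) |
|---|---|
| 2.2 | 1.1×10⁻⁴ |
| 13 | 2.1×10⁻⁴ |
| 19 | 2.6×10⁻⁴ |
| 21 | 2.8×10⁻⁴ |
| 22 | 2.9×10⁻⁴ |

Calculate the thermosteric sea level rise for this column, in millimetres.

Δh ≈ 220 mm

Layer 1 at 21 °C → α = 2.8×10⁻⁴ K⁻¹
Layer 2 at 13 °C → α = 2.1×10⁻⁴ K⁻¹
Layer 3 at 2.2 °C → α = 1.1×10⁻⁴ K⁻¹
1.5 × 2.8×10⁻⁴ × 220 = 0.09240 m
Layer 2: 2.1×10⁻⁴ × 0.34 × 690 = 0.049266 m
0.72 × 990 × 1.1×10⁻⁴ = 0.078408 m
Δh = 0.09240 + 0.049266 + 0.078408 = 0.220074 m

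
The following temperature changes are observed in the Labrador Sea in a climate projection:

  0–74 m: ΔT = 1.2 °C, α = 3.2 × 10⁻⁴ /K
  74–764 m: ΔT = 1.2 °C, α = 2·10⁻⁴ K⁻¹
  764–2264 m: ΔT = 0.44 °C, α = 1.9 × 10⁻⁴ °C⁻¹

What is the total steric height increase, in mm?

319 mm of thermosteric rise

74 × 3.2×10⁻⁴ × 1.2 = 0.028416 m
74–764 m: 690 × 2×10⁻⁴ × 1.2 = 0.16560 m
764–2264 m: 0.44 × 1.9×10⁻⁴ × 1500 = 0.12540 m
Δh = 0.028416 + 0.16560 + 0.12540 = 0.319416 m ≈ 319 mm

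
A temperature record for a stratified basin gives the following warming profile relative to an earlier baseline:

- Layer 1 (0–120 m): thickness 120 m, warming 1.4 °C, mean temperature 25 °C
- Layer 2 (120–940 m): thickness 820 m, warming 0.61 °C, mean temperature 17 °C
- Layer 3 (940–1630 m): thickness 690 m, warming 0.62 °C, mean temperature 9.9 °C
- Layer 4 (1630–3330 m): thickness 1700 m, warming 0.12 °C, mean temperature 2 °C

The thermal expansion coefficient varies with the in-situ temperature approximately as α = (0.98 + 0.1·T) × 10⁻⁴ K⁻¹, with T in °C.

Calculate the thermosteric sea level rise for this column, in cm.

Layer 1: α = (0.98 + 0.1×25)×10⁻⁴ = 3.48×10⁻⁴ K⁻¹
Layer 2: α = (0.98 + 0.1×17)×10⁻⁴ = 2.68×10⁻⁴ K⁻¹
Layer 3: α = (0.98 + 0.1×9.9)×10⁻⁴ = 1.97×10⁻⁴ K⁻¹
Layer 4: α = (0.98 + 0.1×2)×10⁻⁴ = 1.18×10⁻⁴ K⁻¹
3.48×10⁻⁴ × 120 × 1.4 = 0.058464 m
120–940 m: 0.61 × 2.68×10⁻⁴ × 820 = 0.1340536 m
940–1630 m: 1.97×10⁻⁴ × 690 × 0.62 = 0.0842766 m
1630–3330 m: 1700 × 1.18×10⁻⁴ × 0.12 = 0.024072 m
Δh = 0.058464 + 0.1340536 + 0.0842766 + 0.024072 = 0.3008662 m ≈ 30 cm

about 30 cm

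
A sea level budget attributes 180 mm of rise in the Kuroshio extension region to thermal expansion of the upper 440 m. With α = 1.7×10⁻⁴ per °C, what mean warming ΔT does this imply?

2.4 °C

ΔT = Δh/(αH) = 0.18 / (1.7×10⁻⁴ × 440) ≈ 2.406 °C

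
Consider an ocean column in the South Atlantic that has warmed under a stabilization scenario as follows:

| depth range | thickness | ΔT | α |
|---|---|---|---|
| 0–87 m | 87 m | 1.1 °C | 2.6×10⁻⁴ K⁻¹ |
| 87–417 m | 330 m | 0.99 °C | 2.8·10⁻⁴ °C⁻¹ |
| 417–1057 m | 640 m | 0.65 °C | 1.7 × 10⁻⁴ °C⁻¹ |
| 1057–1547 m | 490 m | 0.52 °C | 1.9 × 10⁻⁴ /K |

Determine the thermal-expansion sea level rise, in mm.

0–87 m: 87 × 2.6×10⁻⁴ × 1.1 = 0.024882 m
87–417 m: 0.99 × 330 × 2.8×10⁻⁴ = 0.091476 m
Layer 3: 1.7×10⁻⁴ × 0.65 × 640 = 0.07072 m
Layer 4: 0.52 × 1.9×10⁻⁴ × 490 = 0.048412 m
Δh = 0.024882 + 0.091476 + 0.07072 + 0.048412 = 0.23549 m

Δh ≈ 235 mm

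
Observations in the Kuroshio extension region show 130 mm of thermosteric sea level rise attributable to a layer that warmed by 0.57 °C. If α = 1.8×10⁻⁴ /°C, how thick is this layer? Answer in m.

1270 m

H = Δh/(αΔT) = 0.13 / (1.8×10⁻⁴ × 0.57) ≈ 1267 m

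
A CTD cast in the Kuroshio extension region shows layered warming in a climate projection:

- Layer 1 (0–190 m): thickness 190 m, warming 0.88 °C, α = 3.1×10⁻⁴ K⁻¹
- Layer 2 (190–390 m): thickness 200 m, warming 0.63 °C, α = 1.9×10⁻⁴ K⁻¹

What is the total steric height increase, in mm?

76 mm of thermosteric rise

0–190 m: 0.88 × 190 × 3.1×10⁻⁴ = 0.051832 m
200 × 1.9×10⁻⁴ × 0.63 = 0.02394 m
Δh = 0.051832 + 0.02394 = 0.075772 m ≈ 76 mm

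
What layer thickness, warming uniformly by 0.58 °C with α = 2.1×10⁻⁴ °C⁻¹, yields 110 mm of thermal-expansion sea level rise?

H = Δh/(αΔT) = 0.11 / (2.1×10⁻⁴ × 0.58) ≈ 903.1 m

H ≈ 900 m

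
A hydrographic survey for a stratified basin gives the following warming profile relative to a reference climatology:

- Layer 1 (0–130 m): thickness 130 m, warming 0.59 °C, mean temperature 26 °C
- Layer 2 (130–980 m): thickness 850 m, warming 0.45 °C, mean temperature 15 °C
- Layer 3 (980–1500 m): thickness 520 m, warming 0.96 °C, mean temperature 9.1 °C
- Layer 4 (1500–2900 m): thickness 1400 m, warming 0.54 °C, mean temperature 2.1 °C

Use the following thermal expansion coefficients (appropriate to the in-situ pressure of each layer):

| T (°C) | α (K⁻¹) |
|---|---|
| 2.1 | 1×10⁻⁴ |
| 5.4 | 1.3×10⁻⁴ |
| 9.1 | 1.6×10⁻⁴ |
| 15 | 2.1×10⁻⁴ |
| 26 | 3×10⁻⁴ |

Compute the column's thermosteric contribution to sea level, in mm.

Δh ≈ 259 mm

Layer 1 at 26 °C → α = 3×10⁻⁴ K⁻¹
Layer 2 at 15 °C → α = 2.1×10⁻⁴ K⁻¹
Layer 3 at 9.1 °C → α = 1.6×10⁻⁴ K⁻¹
Layer 4 at 2.1 °C → α = 1×10⁻⁴ K⁻¹
Layer 1: 0.59 × 130 × 3×10⁻⁴ = 0.02301 m
0.45 × 850 × 2.1×10⁻⁴ = 0.080325 m
Layer 3: 1.6×10⁻⁴ × 520 × 0.96 = 0.079872 m
1500–2900 m: 1×10⁻⁴ × 1400 × 0.54 = 0.07560 m
Δh = 0.02301 + 0.080325 + 0.079872 + 0.07560 = 0.258807 m ≈ 259 mm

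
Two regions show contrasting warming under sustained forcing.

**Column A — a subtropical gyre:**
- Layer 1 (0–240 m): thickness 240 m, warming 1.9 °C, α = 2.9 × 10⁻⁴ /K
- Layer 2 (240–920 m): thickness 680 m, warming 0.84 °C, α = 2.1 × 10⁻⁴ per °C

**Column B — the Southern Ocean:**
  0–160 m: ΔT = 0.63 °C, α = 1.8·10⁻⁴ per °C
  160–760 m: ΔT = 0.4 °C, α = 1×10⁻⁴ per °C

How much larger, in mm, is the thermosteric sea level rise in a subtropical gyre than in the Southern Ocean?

A 1.9 × 2.9×10⁻⁴ × 240 = 0.13224 m
A 0.84 × 680 × 2.1×10⁻⁴ = 0.119952 m
A total: 0.252192 m
B Layer 1: 0.63 × 1.8×10⁻⁴ × 160 = 0.018144 m
B 160–760 m: 1×10⁻⁴ × 0.4 × 600 = 0.02400 m
B total: 0.042144 m
Difference: 0.252192 − 0.042144 = 0.210048 m

210 mm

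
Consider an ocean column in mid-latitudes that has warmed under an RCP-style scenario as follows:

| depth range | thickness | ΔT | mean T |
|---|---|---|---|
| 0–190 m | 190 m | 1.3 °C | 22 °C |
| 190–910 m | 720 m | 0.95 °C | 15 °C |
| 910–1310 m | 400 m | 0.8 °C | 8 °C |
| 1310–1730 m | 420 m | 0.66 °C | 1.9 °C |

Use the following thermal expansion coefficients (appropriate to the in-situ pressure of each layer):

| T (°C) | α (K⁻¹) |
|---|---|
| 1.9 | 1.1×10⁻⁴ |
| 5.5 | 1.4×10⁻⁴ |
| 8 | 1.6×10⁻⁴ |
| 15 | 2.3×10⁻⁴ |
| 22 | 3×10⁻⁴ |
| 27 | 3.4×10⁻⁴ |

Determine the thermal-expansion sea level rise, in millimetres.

Layer 1 at 22 °C → α = 3×10⁻⁴ K⁻¹
Layer 2 at 15 °C → α = 2.3×10⁻⁴ K⁻¹
Layer 3 at 8 °C → α = 1.6×10⁻⁴ K⁻¹
Layer 4 at 1.9 °C → α = 1.1×10⁻⁴ K⁻¹
0–190 m: 3×10⁻⁴ × 190 × 1.3 = 0.07410 m
190–910 m: 2.3×10⁻⁴ × 0.95 × 720 = 0.15732 m
Layer 3: 1.6×10⁻⁴ × 0.8 × 400 = 0.05120 m
0.66 × 420 × 1.1×10⁻⁴ = 0.030492 m
Δh = 0.07410 + 0.15732 + 0.05120 + 0.030492 = 0.313112 m

313 mm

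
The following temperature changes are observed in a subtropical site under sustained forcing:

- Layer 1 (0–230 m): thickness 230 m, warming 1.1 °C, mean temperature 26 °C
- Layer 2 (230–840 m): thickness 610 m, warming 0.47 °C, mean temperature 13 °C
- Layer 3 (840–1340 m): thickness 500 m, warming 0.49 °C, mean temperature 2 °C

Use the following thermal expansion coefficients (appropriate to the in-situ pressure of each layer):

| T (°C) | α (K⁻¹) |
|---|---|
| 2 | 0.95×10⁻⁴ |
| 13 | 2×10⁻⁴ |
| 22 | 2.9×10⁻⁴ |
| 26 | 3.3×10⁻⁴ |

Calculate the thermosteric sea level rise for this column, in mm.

164 mm of thermosteric rise

Layer 1 at 26 °C → α = 3.3×10⁻⁴ K⁻¹
Layer 2 at 13 °C → α = 2×10⁻⁴ K⁻¹
Layer 3 at 2 °C → α = 0.95×10⁻⁴ K⁻¹
0–230 m: 1.1 × 230 × 3.3×10⁻⁴ = 0.08349 m
230–840 m: 2×10⁻⁴ × 610 × 0.47 = 0.05734 m
840–1340 m: 500 × 0.49 × 0.95×10⁻⁴ = 0.023275 m
Δh = 0.08349 + 0.05734 + 0.023275 = 0.164105 m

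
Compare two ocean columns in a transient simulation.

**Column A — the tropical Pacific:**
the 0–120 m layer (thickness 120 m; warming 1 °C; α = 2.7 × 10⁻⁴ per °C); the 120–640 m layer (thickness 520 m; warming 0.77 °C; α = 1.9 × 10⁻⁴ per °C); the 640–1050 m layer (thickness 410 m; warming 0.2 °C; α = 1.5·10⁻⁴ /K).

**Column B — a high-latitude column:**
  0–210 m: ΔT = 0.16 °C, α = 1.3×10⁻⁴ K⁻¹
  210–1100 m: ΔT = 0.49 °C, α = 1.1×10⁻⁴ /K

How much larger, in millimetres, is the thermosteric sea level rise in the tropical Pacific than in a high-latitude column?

Δh_A − Δh_B ≈ 68 mm

A 0–120 m: 120 × 2.7×10⁻⁴ × 1 = 0.03240 m
A 120–640 m: 1.9×10⁻⁴ × 520 × 0.77 = 0.076076 m
A 1.5×10⁻⁴ × 410 × 0.2 = 0.01230 m
A total: 0.120776 m
B Layer 1: 0.16 × 1.3×10⁻⁴ × 210 = 0.004368 m
B Layer 2: 0.49 × 890 × 1.1×10⁻⁴ = 0.047971 m
B total: 0.052339 m
Difference: 0.120776 − 0.052339 = 0.068437 m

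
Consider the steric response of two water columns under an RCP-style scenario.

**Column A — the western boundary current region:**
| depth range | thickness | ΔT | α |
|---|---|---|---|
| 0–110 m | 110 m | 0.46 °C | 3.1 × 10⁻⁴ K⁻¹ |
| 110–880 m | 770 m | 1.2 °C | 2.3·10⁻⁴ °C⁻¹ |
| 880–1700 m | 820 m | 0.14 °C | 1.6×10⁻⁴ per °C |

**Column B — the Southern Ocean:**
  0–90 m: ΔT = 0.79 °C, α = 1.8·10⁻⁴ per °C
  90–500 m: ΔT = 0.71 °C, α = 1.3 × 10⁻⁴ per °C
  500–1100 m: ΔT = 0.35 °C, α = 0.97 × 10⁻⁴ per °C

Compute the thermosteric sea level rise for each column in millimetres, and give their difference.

A: 250 mm; B: 71 mm; difference 180 mm

A 0–110 m: 0.46 × 3.1×10⁻⁴ × 110 = 0.015686 m
A Layer 2: 2.3×10⁻⁴ × 770 × 1.2 = 0.21252 m
A Layer 3: 820 × 1.6×10⁻⁴ × 0.14 = 0.018368 m
A total: 0.246574 m
B 1.8×10⁻⁴ × 0.79 × 90 = 0.012798 m
B 90–500 m: 410 × 0.71 × 1.3×10⁻⁴ = 0.037843 m
B Layer 3: 0.97×10⁻⁴ × 600 × 0.35 = 0.02037 m
B total: 0.071011 m
Difference: 0.246574 − 0.071011 = 0.175563 m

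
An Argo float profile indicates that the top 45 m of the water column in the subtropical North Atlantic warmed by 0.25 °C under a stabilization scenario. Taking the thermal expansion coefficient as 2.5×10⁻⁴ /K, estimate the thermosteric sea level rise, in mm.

Δh ≈ 2.81 mm

Δh = αΔT·H = 2.5×10⁻⁴ × 0.25 × 45 = 0.0028125 m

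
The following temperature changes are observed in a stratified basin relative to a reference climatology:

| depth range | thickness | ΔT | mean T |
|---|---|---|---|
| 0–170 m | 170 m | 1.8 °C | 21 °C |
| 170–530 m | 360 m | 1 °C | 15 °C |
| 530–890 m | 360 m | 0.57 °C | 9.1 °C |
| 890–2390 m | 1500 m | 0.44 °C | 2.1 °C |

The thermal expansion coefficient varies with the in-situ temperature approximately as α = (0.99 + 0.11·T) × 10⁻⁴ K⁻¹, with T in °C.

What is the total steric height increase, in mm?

Layer 1: α = (0.99 + 0.11×21)×10⁻⁴ = 3.3×10⁻⁴ K⁻¹
Layer 2: α = (0.99 + 0.11×15)×10⁻⁴ = 2.64×10⁻⁴ K⁻¹
Layer 3: α = (0.99 + 0.11×9.1)×10⁻⁴ = 1.991×10⁻⁴ K⁻¹
Layer 4: α = (0.99 + 0.11×2.1)×10⁻⁴ = 1.221×10⁻⁴ K⁻¹
3.3×10⁻⁴ × 170 × 1.8 = 0.10098 m
2.64×10⁻⁴ × 360 × 1 = 0.09504 m
Layer 3: 1.991×10⁻⁴ × 360 × 0.57 = 0.04085532 m
890–2390 m: 1500 × 1.221×10⁻⁴ × 0.44 = 0.080586 m
Δh = 0.10098 + 0.09504 + 0.04085532 + 0.080586 = 0.31746132 m ≈ 320 mm

320 mm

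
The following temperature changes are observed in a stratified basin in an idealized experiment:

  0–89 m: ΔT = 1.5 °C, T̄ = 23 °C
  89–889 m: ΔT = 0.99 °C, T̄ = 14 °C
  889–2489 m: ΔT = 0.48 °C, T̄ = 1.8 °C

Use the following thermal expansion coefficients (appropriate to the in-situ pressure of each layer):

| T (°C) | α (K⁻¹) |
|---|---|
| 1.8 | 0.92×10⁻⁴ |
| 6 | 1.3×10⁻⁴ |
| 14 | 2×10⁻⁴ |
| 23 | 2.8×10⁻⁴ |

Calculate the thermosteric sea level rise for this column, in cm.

27 cm of thermosteric rise

Layer 1 at 23 °C → α = 2.8×10⁻⁴ K⁻¹
Layer 2 at 14 °C → α = 2×10⁻⁴ K⁻¹
Layer 3 at 1.8 °C → α = 0.92×10⁻⁴ K⁻¹
1.5 × 2.8×10⁻⁴ × 89 = 0.03738 m
Layer 2: 0.99 × 2×10⁻⁴ × 800 = 0.15840 m
1600 × 0.92×10⁻⁴ × 0.48 = 0.070656 m
Δh = 0.03738 + 0.15840 + 0.070656 = 0.266436 m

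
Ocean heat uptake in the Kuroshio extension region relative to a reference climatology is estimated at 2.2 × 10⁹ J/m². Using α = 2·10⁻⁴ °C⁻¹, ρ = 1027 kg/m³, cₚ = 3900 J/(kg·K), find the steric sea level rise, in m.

Δh = αQ/(ρcₚ) = 2×10⁻⁴ × 2.2×10⁹ / (1027 × 3900) ≈ 0.10985 m

Δh = 0.110 m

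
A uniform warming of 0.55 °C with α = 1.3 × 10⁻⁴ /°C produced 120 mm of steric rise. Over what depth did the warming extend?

H ≈ 1680 m

H = Δh/(αΔT) = 0.12 / (1.3×10⁻⁴ × 0.55) ≈ 1678 m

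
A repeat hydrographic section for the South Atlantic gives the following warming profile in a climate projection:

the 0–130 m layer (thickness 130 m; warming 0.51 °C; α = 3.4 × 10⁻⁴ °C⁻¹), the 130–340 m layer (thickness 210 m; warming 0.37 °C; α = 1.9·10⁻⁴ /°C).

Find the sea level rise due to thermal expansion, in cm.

0–130 m: 130 × 0.51 × 3.4×10⁻⁴ = 0.022542 m
1.9×10⁻⁴ × 0.37 × 210 = 0.014763 m
Δh = 0.022542 + 0.014763 = 0.037305 m

3.7 cm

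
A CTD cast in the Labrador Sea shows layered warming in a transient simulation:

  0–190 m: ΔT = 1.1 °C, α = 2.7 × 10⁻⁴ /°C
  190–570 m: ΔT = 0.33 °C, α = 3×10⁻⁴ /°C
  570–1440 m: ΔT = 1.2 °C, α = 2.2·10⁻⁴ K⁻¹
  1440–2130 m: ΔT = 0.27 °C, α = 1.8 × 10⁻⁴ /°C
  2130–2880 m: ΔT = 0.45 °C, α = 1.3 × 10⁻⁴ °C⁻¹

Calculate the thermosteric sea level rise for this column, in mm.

2.7×10⁻⁴ × 1.1 × 190 = 0.05643 m
Layer 2: 0.33 × 3×10⁻⁴ × 380 = 0.03762 m
570–1440 m: 1.2 × 2.2×10⁻⁴ × 870 = 0.22968 m
0.27 × 1.8×10⁻⁴ × 690 = 0.033534 m
0.45 × 750 × 1.3×10⁻⁴ = 0.043875 m
Δh = 0.05643 + 0.03762 + 0.22968 + 0.033534 + 0.043875 = 0.401139 m ≈ 401 mm

401 mm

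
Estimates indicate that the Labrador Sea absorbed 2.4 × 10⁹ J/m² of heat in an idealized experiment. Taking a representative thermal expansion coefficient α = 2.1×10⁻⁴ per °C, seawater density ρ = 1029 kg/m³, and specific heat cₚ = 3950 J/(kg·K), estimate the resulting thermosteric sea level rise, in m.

Δh = αQ/(ρcₚ) = 2.1×10⁻⁴ × 2.4×10⁹ / (1029 × 3950) ≈ 0.12400 m

Δh = 0.124 m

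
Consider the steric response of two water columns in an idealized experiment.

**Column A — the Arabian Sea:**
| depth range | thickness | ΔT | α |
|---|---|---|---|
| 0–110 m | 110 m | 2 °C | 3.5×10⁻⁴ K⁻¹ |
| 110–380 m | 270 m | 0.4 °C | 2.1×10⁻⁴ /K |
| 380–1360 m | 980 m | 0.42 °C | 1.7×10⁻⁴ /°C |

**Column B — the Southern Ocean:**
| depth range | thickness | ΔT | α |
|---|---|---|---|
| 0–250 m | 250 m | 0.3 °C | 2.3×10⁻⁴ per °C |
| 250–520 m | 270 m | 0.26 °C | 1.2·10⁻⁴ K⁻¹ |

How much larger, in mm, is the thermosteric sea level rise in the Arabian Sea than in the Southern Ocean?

140 mm

A Layer 1: 3.5×10⁻⁴ × 2 × 110 = 0.07700 m
A 110–380 m: 0.4 × 270 × 2.1×10⁻⁴ = 0.02268 m
A Layer 3: 1.7×10⁻⁴ × 980 × 0.42 = 0.069972 m
A total: 0.169652 m
B 0–250 m: 250 × 2.3×10⁻⁴ × 0.3 = 0.01725 m
B 250–520 m: 0.26 × 270 × 1.2×10⁻⁴ = 0.008424 m
B total: 0.025674 m
Difference: 0.169652 − 0.025674 = 0.143978 m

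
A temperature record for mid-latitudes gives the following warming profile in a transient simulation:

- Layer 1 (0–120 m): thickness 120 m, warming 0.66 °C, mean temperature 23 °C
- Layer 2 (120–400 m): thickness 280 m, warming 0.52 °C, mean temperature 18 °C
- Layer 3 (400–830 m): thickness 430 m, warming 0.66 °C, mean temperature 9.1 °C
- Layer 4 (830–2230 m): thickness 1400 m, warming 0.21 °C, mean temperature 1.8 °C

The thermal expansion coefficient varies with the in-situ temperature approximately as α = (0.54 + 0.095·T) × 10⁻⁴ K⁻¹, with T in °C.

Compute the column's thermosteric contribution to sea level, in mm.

about 115 mm

Layer 1: α = (0.54 + 0.095×23)×10⁻⁴ = 2.725×10⁻⁴ K⁻¹
Layer 2: α = (0.54 + 0.095×18)×10⁻⁴ = 2.25×10⁻⁴ K⁻¹
Layer 3: α = (0.54 + 0.095×9.1)×10⁻⁴ = 1.4045×10⁻⁴ K⁻¹
Layer 4: α = (0.54 + 0.095×1.8)×10⁻⁴ = 0.711×10⁻⁴ K⁻¹
0.66 × 120 × 2.725×10⁻⁴ = 0.021582 m
Layer 2: 0.52 × 2.25×10⁻⁴ × 280 = 0.03276 m
Layer 3: 1.4045×10⁻⁴ × 0.66 × 430 = 0.03985971 m
830–2230 m: 1400 × 0.711×10⁻⁴ × 0.21 = 0.0209034 m
Δh = 0.021582 + 0.03276 + 0.03985971 + 0.0209034 = 0.11510511 m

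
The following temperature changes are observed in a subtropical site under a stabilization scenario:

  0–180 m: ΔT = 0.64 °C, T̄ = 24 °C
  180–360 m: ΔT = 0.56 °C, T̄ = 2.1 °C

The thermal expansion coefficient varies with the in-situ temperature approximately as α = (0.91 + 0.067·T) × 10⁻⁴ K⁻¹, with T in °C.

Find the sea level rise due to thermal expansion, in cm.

Layer 1: α = (0.91 + 0.067×24)×10⁻⁴ = 2.518×10⁻⁴ K⁻¹
Layer 2: α = (0.91 + 0.067×2.1)×10⁻⁴ = 1.0507×10⁻⁴ K⁻¹
2.518×10⁻⁴ × 0.64 × 180 = 0.02900736 m
Layer 2: 1.0507×10⁻⁴ × 180 × 0.56 = 0.010591056 m
Δh = 0.02900736 + 0.010591056 = 0.039598416 m

3.96 cm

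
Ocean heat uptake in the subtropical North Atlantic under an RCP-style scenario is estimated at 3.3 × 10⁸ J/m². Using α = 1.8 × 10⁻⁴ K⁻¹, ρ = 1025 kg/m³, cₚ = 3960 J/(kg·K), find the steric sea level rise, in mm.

Δh = αQ/(ρcₚ) = 1.8×10⁻⁴ × 3.3×10⁸ / (1025 × 3960) ≈ 0.014634 m

Δh = 15 mm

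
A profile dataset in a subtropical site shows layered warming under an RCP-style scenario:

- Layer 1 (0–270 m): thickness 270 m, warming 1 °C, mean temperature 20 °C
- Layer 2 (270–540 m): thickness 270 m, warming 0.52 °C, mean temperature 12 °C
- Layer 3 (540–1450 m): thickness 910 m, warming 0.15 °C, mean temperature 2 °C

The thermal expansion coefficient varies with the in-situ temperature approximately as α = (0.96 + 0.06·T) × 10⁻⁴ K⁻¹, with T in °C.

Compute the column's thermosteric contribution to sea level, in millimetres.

Layer 1: α = (0.96 + 0.06×20)×10⁻⁴ = 2.16×10⁻⁴ K⁻¹
Layer 2: α = (0.96 + 0.06×12)×10⁻⁴ = 1.68×10⁻⁴ K⁻¹
Layer 3: α = (0.96 + 0.06×2)×10⁻⁴ = 1.08×10⁻⁴ K⁻¹
Layer 1: 270 × 1 × 2.16×10⁻⁴ = 0.05832 m
0.52 × 270 × 1.68×10⁻⁴ = 0.0235872 m
Layer 3: 1.08×10⁻⁴ × 0.15 × 910 = 0.014742 m
Δh = 0.05832 + 0.0235872 + 0.014742 = 0.0966492 m

96.6 mm of thermosteric rise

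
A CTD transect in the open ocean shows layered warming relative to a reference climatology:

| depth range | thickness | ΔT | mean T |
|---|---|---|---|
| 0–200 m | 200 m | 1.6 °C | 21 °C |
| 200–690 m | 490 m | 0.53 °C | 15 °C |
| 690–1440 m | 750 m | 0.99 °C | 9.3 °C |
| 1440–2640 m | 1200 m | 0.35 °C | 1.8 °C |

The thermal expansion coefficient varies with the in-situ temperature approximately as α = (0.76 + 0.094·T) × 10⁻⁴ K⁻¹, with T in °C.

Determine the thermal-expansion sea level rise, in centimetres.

about 30.4 cm

Layer 1: α = (0.76 + 0.094×21)×10⁻⁴ = 2.734×10⁻⁴ K⁻¹
Layer 2: α = (0.76 + 0.094×15)×10⁻⁴ = 2.17×10⁻⁴ K⁻¹
Layer 3: α = (0.76 + 0.094×9.3)×10⁻⁴ = 1.6342×10⁻⁴ K⁻¹
Layer 4: α = (0.76 + 0.094×1.8)×10⁻⁴ = 0.9292×10⁻⁴ K⁻¹
Layer 1: 200 × 1.6 × 2.734×10⁻⁴ = 0.087488 m
2.17×10⁻⁴ × 0.53 × 490 = 0.0563549 m
Layer 3: 750 × 0.99 × 1.6342×10⁻⁴ = 0.12133935 m
Layer 4: 1200 × 0.35 × 0.9292×10⁻⁴ = 0.0390264 m
Δh = 0.087488 + 0.0563549 + 0.12133935 + 0.0390264 = 0.30420865 m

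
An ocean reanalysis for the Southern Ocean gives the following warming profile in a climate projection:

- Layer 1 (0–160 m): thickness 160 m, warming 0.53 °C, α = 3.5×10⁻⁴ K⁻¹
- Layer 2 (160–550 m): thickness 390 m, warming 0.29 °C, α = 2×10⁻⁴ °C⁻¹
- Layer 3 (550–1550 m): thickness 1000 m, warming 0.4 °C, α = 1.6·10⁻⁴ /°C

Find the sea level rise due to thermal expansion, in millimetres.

Δh ≈ 120 mm

Layer 1: 160 × 0.53 × 3.5×10⁻⁴ = 0.02968 m
Layer 2: 2×10⁻⁴ × 0.29 × 390 = 0.02262 m
550–1550 m: 1.6×10⁻⁴ × 1000 × 0.4 = 0.06400 m
Δh = 0.02968 + 0.02262 + 0.06400 = 0.11630 m ≈ 120 mm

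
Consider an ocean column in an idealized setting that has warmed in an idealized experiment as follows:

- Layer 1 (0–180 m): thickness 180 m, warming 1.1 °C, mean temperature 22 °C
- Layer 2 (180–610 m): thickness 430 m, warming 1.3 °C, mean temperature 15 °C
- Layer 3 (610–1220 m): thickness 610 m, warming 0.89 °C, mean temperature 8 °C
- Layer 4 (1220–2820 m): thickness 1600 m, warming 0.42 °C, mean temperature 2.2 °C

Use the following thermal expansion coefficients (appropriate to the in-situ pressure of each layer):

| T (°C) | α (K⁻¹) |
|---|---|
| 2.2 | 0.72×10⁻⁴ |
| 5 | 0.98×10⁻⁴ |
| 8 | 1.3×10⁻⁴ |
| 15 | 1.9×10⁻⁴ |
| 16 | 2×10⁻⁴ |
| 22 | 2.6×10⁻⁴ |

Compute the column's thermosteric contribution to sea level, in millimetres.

Layer 1 at 22 °C → α = 2.6×10⁻⁴ K⁻¹
Layer 2 at 15 °C → α = 1.9×10⁻⁴ K⁻¹
Layer 3 at 8 °C → α = 1.3×10⁻⁴ K⁻¹
Layer 4 at 2.2 °C → α = 0.72×10⁻⁴ K⁻¹
Layer 1: 2.6×10⁻⁴ × 180 × 1.1 = 0.05148 m
Layer 2: 1.9×10⁻⁴ × 430 × 1.3 = 0.10621 m
0.89 × 610 × 1.3×10⁻⁴ = 0.070577 m
1220–2820 m: 0.72×10⁻⁴ × 1600 × 0.42 = 0.048384 m
Δh = 0.05148 + 0.10621 + 0.070577 + 0.048384 = 0.276651 m

Δh = 277 mm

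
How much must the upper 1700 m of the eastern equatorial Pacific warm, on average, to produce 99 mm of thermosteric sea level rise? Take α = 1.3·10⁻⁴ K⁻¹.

about 0.45 K

ΔT = Δh/(αH) = 0.099 / (1.3×10⁻⁴ × 1700) ≈ 0.4480 K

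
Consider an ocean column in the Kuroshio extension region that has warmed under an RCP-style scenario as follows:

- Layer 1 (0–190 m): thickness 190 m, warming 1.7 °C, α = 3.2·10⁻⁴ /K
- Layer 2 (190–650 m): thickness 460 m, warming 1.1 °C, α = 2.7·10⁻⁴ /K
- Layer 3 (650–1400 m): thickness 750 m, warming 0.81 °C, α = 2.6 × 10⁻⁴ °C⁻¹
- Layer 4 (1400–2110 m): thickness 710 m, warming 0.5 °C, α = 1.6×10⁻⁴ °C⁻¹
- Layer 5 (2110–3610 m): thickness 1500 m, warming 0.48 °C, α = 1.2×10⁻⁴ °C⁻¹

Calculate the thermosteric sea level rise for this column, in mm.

190 × 1.7 × 3.2×10⁻⁴ = 0.10336 m
190–650 m: 1.1 × 2.7×10⁻⁴ × 460 = 0.13662 m
0.81 × 750 × 2.6×10⁻⁴ = 0.15795 m
0.5 × 710 × 1.6×10⁻⁴ = 0.05680 m
2110–3610 m: 1.2×10⁻⁴ × 0.48 × 1500 = 0.08640 m
Δh = 0.10336 + 0.13662 + 0.15795 + 0.05680 + 0.08640 = 0.54113 m

541 mm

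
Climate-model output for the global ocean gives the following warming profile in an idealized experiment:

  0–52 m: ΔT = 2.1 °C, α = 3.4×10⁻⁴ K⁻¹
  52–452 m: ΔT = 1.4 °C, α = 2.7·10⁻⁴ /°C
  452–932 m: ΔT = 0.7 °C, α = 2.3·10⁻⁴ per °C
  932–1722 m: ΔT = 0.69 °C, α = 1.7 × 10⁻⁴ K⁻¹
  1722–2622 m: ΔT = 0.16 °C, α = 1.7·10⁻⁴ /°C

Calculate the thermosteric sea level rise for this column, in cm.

Δh ≈ 38.3 cm

Layer 1: 52 × 2.1 × 3.4×10⁻⁴ = 0.037128 m
52–452 m: 2.7×10⁻⁴ × 1.4 × 400 = 0.15120 m
452–932 m: 2.3×10⁻⁴ × 0.7 × 480 = 0.07728 m
0.69 × 790 × 1.7×10⁻⁴ = 0.092667 m
0.16 × 900 × 1.7×10⁻⁴ = 0.02448 m
Δh = 0.037128 + 0.15120 + 0.07728 + 0.092667 + 0.02448 = 0.382755 m ≈ 38.3 cm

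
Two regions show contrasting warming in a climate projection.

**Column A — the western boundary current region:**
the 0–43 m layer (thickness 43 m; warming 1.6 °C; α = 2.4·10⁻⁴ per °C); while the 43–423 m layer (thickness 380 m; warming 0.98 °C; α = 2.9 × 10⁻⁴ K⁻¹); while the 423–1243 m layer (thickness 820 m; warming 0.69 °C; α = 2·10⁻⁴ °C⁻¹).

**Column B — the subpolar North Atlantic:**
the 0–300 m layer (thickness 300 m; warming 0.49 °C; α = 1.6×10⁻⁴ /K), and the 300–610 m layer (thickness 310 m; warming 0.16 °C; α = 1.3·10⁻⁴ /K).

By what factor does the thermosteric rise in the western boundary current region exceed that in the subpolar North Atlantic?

A Layer 1: 2.4×10⁻⁴ × 1.6 × 43 = 0.016512 m
A 380 × 0.98 × 2.9×10⁻⁴ = 0.107996 m
A 2×10⁻⁴ × 0.69 × 820 = 0.11316 m
A total: 0.237668 m
B Layer 1: 300 × 1.6×10⁻⁴ × 0.49 = 0.02352 m
B 0.16 × 310 × 1.3×10⁻⁴ = 0.006448 m
B total: 0.029968 m
Ratio: 0.237668 / 0.029968 ≈ 7.931

7.9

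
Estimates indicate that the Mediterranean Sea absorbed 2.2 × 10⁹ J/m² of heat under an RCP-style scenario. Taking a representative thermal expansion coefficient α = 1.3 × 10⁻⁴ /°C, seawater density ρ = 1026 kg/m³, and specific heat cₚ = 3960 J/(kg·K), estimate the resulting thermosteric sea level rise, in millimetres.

70.4 mm of thermosteric rise

Δh = αQ/(ρcₚ) = 1.3×10⁻⁴ × 2.2×10⁹ / (1026 × 3960) ≈ 0.070392 m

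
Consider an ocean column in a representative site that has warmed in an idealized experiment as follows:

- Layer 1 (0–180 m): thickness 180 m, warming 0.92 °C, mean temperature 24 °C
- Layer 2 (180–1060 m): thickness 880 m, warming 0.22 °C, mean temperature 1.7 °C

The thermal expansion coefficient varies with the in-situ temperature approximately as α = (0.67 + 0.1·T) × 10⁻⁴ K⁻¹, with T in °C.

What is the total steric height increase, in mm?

67.1 mm

Layer 1: α = (0.67 + 0.1×24)×10⁻⁴ = 3.07×10⁻⁴ K⁻¹
Layer 2: α = (0.67 + 0.1×1.7)×10⁻⁴ = 0.84×10⁻⁴ K⁻¹
0.92 × 180 × 3.07×10⁻⁴ = 0.0508392 m
Layer 2: 0.22 × 0.84×10⁻⁴ × 880 = 0.0162624 m
Δh = 0.0508392 + 0.0162624 = 0.0671016 m ≈ 67.1 mm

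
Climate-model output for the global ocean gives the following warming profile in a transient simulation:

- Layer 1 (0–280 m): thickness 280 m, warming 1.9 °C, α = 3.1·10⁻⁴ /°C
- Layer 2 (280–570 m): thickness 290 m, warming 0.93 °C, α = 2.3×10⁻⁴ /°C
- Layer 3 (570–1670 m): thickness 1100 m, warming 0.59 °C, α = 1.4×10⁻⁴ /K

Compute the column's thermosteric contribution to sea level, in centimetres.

31.8 cm

0–280 m: 280 × 3.1×10⁻⁴ × 1.9 = 0.16492 m
0.93 × 290 × 2.3×10⁻⁴ = 0.062031 m
Layer 3: 0.59 × 1.4×10⁻⁴ × 1100 = 0.09086 m
Δh = 0.16492 + 0.062031 + 0.09086 = 0.317811 m ≈ 31.8 cm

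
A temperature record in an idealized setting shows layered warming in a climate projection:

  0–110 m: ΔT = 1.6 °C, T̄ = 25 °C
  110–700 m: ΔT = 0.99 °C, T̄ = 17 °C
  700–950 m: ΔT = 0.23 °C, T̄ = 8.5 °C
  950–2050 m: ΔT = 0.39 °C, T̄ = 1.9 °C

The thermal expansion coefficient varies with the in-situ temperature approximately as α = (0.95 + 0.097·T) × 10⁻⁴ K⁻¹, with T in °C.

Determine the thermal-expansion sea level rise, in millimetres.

Layer 1: α = (0.95 + 0.097×25)×10⁻⁴ = 3.375×10⁻⁴ K⁻¹
Layer 2: α = (0.95 + 0.097×17)×10⁻⁴ = 2.599×10⁻⁴ K⁻¹
Layer 3: α = (0.95 + 0.097×8.5)×10⁻⁴ = 1.7745×10⁻⁴ K⁻¹
Layer 4: α = (0.95 + 0.097×1.9)×10⁻⁴ = 1.1343×10⁻⁴ K⁻¹
Layer 1: 3.375×10⁻⁴ × 110 × 1.6 = 0.05940 m
Layer 2: 2.599×10⁻⁴ × 590 × 0.99 = 0.15180759 m
250 × 1.7745×10⁻⁴ × 0.23 = 0.010203375 m
Layer 4: 0.39 × 1100 × 1.1343×10⁻⁴ = 0.04866147 m
Δh = 0.05940 + 0.15180759 + 0.010203375 + 0.04866147 = 0.270072435 m

270 mm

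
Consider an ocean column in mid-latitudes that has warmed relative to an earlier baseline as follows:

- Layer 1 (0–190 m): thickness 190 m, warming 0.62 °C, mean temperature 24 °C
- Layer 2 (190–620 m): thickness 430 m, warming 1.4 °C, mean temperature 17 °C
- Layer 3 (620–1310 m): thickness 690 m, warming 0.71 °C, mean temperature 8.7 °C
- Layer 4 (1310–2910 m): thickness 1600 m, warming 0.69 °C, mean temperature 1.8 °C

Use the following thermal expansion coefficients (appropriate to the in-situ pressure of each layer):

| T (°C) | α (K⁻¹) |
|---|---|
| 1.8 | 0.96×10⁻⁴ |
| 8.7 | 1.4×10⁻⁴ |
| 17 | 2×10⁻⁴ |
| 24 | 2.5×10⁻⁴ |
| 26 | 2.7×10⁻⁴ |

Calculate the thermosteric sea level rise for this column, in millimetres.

Δh ≈ 320 mm

Layer 1 at 24 °C → α = 2.5×10⁻⁴ K⁻¹
Layer 2 at 17 °C → α = 2×10⁻⁴ K⁻¹
Layer 3 at 8.7 °C → α = 1.4×10⁻⁴ K⁻¹
Layer 4 at 1.8 °C → α = 0.96×10⁻⁴ K⁻¹
190 × 0.62 × 2.5×10⁻⁴ = 0.02945 m
1.4 × 430 × 2×10⁻⁴ = 0.12040 m
Layer 3: 690 × 1.4×10⁻⁴ × 0.71 = 0.068586 m
1600 × 0.96×10⁻⁴ × 0.69 = 0.105984 m
Δh = 0.02945 + 0.12040 + 0.068586 + 0.105984 = 0.32442 m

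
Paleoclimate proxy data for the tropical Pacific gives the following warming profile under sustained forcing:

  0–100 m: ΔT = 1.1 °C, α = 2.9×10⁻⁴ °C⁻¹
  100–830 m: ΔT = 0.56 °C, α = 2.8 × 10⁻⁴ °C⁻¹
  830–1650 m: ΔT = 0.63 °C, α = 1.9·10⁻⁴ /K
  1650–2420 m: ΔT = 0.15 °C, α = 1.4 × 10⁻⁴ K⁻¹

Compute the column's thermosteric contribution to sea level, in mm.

261 mm of thermosteric rise

2.9×10⁻⁴ × 1.1 × 100 = 0.03190 m
Layer 2: 2.8×10⁻⁴ × 0.56 × 730 = 0.114464 m
830–1650 m: 1.9×10⁻⁴ × 820 × 0.63 = 0.098154 m
0.15 × 1.4×10⁻⁴ × 770 = 0.01617 m
Δh = 0.03190 + 0.114464 + 0.098154 + 0.01617 = 0.260688 m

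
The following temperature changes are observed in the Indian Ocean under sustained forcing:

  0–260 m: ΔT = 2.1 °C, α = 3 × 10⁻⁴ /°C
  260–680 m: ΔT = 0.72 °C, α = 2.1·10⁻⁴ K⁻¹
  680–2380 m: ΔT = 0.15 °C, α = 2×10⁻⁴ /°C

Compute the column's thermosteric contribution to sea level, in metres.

Layer 1: 2.1 × 3×10⁻⁴ × 260 = 0.16380 m
260–680 m: 2.1×10⁻⁴ × 0.72 × 420 = 0.063504 m
680–2380 m: 2×10⁻⁴ × 1700 × 0.15 = 0.05100 m
Δh = 0.16380 + 0.063504 + 0.05100 = 0.278304 m ≈ 0.278 m

about 0.278 m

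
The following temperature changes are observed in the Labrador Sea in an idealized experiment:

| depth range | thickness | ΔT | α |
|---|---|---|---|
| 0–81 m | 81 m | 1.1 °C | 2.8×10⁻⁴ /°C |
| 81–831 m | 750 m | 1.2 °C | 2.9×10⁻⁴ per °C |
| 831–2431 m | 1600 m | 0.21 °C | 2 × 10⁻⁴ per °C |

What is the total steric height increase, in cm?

0–81 m: 1.1 × 2.8×10⁻⁴ × 81 = 0.024948 m
Layer 2: 1.2 × 750 × 2.9×10⁻⁴ = 0.26100 m
Layer 3: 1600 × 0.21 × 2×10⁻⁴ = 0.06720 m
Δh = 0.024948 + 0.26100 + 0.06720 = 0.353148 m ≈ 35 cm

35 cm of thermosteric rise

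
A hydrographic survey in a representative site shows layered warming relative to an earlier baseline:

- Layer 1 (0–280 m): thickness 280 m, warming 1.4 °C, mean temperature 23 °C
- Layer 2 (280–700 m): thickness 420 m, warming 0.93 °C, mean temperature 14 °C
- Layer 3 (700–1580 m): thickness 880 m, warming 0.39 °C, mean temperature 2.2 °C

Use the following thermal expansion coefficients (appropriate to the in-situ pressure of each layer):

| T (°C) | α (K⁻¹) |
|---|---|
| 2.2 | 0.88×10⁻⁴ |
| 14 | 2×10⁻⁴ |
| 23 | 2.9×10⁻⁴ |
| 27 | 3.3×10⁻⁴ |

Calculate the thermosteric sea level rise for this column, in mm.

Layer 1 at 23 °C → α = 2.9×10⁻⁴ K⁻¹
Layer 2 at 14 °C → α = 2×10⁻⁴ K⁻¹
Layer 3 at 2.2 °C → α = 0.88×10⁻⁴ K⁻¹
1.4 × 2.9×10⁻⁴ × 280 = 0.11368 m
280–700 m: 420 × 0.93 × 2×10⁻⁴ = 0.07812 m
0.39 × 880 × 0.88×10⁻⁴ = 0.0302016 m
Δh = 0.11368 + 0.07812 + 0.0302016 = 0.2220016 m

Δh = 222 mm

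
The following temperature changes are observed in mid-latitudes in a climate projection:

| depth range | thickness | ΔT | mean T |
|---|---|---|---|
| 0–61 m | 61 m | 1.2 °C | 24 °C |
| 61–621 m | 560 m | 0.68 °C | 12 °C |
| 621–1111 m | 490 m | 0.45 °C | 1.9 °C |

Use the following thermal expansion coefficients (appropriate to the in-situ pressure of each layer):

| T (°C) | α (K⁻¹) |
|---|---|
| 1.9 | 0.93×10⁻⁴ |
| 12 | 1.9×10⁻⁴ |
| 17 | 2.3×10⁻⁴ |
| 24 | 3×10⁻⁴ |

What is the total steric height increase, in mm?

Layer 1 at 24 °C → α = 3×10⁻⁴ K⁻¹
Layer 2 at 12 °C → α = 1.9×10⁻⁴ K⁻¹
Layer 3 at 1.9 °C → α = 0.93×10⁻⁴ K⁻¹
0–61 m: 3×10⁻⁴ × 1.2 × 61 = 0.02196 m
61–621 m: 1.9×10⁻⁴ × 0.68 × 560 = 0.072352 m
Layer 3: 0.93×10⁻⁴ × 0.45 × 490 = 0.0205065 m
Δh = 0.02196 + 0.072352 + 0.0205065 = 0.1148185 m

Δh = 115 mm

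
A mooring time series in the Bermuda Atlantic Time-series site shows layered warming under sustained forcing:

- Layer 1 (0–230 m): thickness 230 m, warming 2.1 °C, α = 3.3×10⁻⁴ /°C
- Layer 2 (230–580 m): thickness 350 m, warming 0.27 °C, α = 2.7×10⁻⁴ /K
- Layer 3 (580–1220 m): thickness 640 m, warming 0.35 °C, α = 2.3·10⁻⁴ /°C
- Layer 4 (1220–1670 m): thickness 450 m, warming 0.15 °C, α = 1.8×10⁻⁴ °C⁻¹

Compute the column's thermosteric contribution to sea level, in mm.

Layer 1: 2.1 × 3.3×10⁻⁴ × 230 = 0.15939 m
230–580 m: 0.27 × 2.7×10⁻⁴ × 350 = 0.025515 m
580–1220 m: 640 × 0.35 × 2.3×10⁻⁴ = 0.05152 m
Layer 4: 0.15 × 450 × 1.8×10⁻⁴ = 0.01215 m
Δh = 0.15939 + 0.025515 + 0.05152 + 0.01215 = 0.248575 m ≈ 249 mm

about 249 mm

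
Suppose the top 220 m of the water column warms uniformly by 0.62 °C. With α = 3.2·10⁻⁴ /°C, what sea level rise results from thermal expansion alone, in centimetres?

Δh ≈ 4.36 cm

Δh = αΔT·H = 3.2×10⁻⁴ × 0.62 × 220 = 0.043648 m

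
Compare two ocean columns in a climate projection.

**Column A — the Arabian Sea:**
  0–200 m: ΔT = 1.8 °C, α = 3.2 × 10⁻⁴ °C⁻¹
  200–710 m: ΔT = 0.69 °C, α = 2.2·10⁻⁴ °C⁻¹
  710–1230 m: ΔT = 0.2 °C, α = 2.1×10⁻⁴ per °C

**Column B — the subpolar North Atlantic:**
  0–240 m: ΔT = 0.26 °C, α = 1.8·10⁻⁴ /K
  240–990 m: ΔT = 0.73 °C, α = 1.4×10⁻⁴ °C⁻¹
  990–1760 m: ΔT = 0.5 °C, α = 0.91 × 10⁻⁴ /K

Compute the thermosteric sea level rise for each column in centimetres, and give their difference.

A: 21.4 cm; B: 12.3 cm; difference 9.15 cm

A Layer 1: 1.8 × 3.2×10⁻⁴ × 200 = 0.11520 m
A 200–710 m: 2.2×10⁻⁴ × 510 × 0.69 = 0.077418 m
A 0.2 × 520 × 2.1×10⁻⁴ = 0.02184 m
A total: 0.214458 m
B 0–240 m: 240 × 0.26 × 1.8×10⁻⁴ = 0.011232 m
B 1.4×10⁻⁴ × 0.73 × 750 = 0.07665 m
B Layer 3: 770 × 0.91×10⁻⁴ × 0.5 = 0.035035 m
B total: 0.122917 m
Difference: 0.214458 − 0.122917 = 0.091541 m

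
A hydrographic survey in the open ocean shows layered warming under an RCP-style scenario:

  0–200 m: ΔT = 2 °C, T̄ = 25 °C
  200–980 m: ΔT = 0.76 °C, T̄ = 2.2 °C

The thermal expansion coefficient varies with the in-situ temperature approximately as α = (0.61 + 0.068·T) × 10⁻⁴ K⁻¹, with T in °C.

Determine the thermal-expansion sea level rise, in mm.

Layer 1: α = (0.61 + 0.068×25)×10⁻⁴ = 2.31×10⁻⁴ K⁻¹
Layer 2: α = (0.61 + 0.068×2.2)×10⁻⁴ = 0.7596×10⁻⁴ K⁻¹
0–200 m: 2.31×10⁻⁴ × 200 × 2 = 0.09240 m
200–980 m: 780 × 0.7596×10⁻⁴ × 0.76 = 0.045029088 m
Δh = 0.09240 + 0.045029088 = 0.137429088 m

Δh = 137 mm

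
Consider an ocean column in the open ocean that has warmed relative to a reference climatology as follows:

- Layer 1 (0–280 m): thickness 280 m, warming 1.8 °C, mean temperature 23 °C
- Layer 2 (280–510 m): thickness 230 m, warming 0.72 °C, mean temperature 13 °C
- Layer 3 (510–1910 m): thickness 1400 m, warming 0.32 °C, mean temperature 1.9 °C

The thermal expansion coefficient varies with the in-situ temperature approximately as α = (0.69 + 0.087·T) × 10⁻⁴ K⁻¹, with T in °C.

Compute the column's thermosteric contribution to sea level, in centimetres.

Layer 1: α = (0.69 + 0.087×23)×10⁻⁴ = 2.691×10⁻⁴ K⁻¹
Layer 2: α = (0.69 + 0.087×13)×10⁻⁴ = 1.821×10⁻⁴ K⁻¹
Layer 3: α = (0.69 + 0.087×1.9)×10⁻⁴ = 0.8553×10⁻⁴ K⁻¹
0–280 m: 2.691×10⁻⁴ × 1.8 × 280 = 0.1356264 m
Layer 2: 230 × 1.821×10⁻⁴ × 0.72 = 0.03015576 m
0.8553×10⁻⁴ × 1400 × 0.32 = 0.03831744 m
Δh = 0.1356264 + 0.03015576 + 0.03831744 = 0.2040996 m

about 20.4 cm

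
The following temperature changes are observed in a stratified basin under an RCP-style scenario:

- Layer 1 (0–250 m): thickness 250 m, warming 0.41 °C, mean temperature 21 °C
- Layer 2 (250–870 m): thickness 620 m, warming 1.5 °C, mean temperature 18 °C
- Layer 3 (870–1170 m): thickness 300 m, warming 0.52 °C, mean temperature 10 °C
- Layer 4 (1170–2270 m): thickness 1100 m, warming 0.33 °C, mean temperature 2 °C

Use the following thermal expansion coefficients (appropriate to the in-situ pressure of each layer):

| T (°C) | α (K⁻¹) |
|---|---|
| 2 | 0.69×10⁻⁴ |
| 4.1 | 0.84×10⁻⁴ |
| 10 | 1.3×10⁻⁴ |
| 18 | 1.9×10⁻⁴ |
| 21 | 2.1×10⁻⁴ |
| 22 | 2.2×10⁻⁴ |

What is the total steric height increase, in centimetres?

Layer 1 at 21 °C → α = 2.1×10⁻⁴ K⁻¹
Layer 2 at 18 °C → α = 1.9×10⁻⁴ K⁻¹
Layer 3 at 10 °C → α = 1.3×10⁻⁴ K⁻¹
Layer 4 at 2 °C → α = 0.69×10⁻⁴ K⁻¹
2.1×10⁻⁴ × 250 × 0.41 = 0.021525 m
Layer 2: 1.9×10⁻⁴ × 1.5 × 620 = 0.17670 m
1.3×10⁻⁴ × 300 × 0.52 = 0.02028 m
0.69×10⁻⁴ × 0.33 × 1100 = 0.025047 m
Δh = 0.021525 + 0.17670 + 0.02028 + 0.025047 = 0.243552 m

about 24.4 cm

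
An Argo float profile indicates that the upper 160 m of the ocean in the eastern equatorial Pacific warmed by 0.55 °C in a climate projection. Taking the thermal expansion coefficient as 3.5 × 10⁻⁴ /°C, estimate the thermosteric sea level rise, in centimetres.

Δh = αΔT·H = 3.5×10⁻⁴ × 0.55 × 160 = 0.03080 m

3.08 cm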